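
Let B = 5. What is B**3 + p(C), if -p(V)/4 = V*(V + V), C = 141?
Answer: -158923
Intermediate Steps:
p(V) = -8*V**2 (p(V) = -4*V*(V + V) = -4*V*2*V = -8*V**2)
B**3 + p(C) = 5**3 - 8*141**2 = 125 - 8*19881 = 125 - 159048 = -158923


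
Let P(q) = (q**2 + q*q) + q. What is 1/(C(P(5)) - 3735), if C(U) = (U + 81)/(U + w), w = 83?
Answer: -69/257647 ≈ -0.00026781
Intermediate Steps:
P(q) = q + 2*q**2 (P(q) = (q**2 + q**2) + q = 2*q**2 + q = q + 2*q**2)
C(U) = (81 + U)/(83 + U) (C(U) = (U + 81)/(U + 83) = (81 + U)/(83 + U))
1/(C(P(5)) - 3735) = 1/((81 + 5*(1 + 2*5))/(83 + 5*(1 + 2*5)) - 3735) = 1/((81 + 5*(1 + 10))/(83 + 5*(1 + 10)) - 3735) = 1/((81 + 5*11)/(83 + 5*11) - 3735) = 1/((81 + 55)/(83 + 55) - 3735) = 1/(136/138 - 3735) = 1/((1/138)*136 - 3735) = 1/(68/69 - 3735) = 1/(-257647/69) = -69/257647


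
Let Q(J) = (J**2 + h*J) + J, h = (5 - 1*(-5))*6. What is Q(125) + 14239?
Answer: 37489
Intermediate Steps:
h = 60 (h = (5 + 5)*6 = 10*6 = 60)
Q(J) = J**2 + 61*J (Q(J) = (J**2 + 60*J) + J = J**2 + 61*J)
Q(125) + 14239 = 125*(61 + 125) + 14239 = 125*186 + 14239 = 23250 + 14239 = 37489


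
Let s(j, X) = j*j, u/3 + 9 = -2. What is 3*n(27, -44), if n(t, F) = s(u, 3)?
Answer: 3267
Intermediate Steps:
u = -33 (u = -27 + 3*(-2) = -27 - 6 = -33)
s(j, X) = j²
n(t, F) = 1089 (n(t, F) = (-33)² = 1089)
3*n(27, -44) = 3*1089 = 3267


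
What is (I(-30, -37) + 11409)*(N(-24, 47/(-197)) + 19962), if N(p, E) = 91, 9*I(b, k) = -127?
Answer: 2056515362/9 ≈ 2.2850e+8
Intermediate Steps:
I(b, k) = -127/9 (I(b, k) = (⅑)*(-127) = -127/9)
(I(-30, -37) + 11409)*(N(-24, 47/(-197)) + 19962) = (-127/9 + 11409)*(91 + 19962) = (102554/9)*20053 = 2056515362/9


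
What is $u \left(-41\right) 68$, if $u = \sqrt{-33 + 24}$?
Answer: $- 8364 i \approx - 8364.0 i$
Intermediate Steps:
$u = 3 i$ ($u = \sqrt{-9} = 3 i \approx 3.0 i$)
$u \left(-41\right) 68 = 3 i \left(-41\right) 68 = - 123 i 68 = - 8364 i$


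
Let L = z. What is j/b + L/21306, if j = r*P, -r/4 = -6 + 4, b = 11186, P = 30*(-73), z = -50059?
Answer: -466620547/119164458 ≈ -3.9158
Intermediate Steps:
P = -2190
r = 8 (r = -4*(-6 + 4) = -4*(-2) = 8)
L = -50059
j = -17520 (j = 8*(-2190) = -17520)
j/b + L/21306 = -17520/11186 - 50059/21306 = -17520*1/11186 - 50059*1/21306 = -8760/5593 - 50059/21306 = -466620547/119164458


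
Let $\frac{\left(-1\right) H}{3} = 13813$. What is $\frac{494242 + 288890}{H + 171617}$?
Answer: $\frac{391566}{65089} \approx 6.0159$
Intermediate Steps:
$H = -41439$ ($H = \left(-3\right) 13813 = -41439$)
$\frac{494242 + 288890}{H + 171617} = \frac{494242 + 288890}{-41439 + 171617} = \frac{783132}{130178} = 783132 \cdot \frac{1}{130178} = \frac{391566}{65089}$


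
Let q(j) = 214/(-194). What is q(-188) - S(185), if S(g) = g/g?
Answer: -204/97 ≈ -2.1031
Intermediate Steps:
q(j) = -107/97 (q(j) = 214*(-1/194) = -107/97)
S(g) = 1
q(-188) - S(185) = -107/97 - 1*1 = -107/97 - 1 = -204/97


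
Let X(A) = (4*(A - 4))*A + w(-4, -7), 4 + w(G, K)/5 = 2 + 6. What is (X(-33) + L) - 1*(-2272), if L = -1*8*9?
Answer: 7104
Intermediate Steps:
w(G, K) = 20 (w(G, K) = -20 + 5*(2 + 6) = -20 + 5*8 = -20 + 40 = 20)
L = -72 (L = -8*9 = -72)
X(A) = 20 + A*(-16 + 4*A) (X(A) = (4*(A - 4))*A + 20 = (4*(-4 + A))*A + 20 = (-16 + 4*A)*A + 20 = A*(-16 + 4*A) + 20 = 20 + A*(-16 + 4*A))
(X(-33) + L) - 1*(-2272) = ((20 - 16*(-33) + 4*(-33)**2) - 72) - 1*(-2272) = ((20 + 528 + 4*1089) - 72) + 2272 = ((20 + 528 + 4356) - 72) + 2272 = (4904 - 72) + 2272 = 4832 + 2272 = 7104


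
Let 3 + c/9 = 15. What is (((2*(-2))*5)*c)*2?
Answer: -4320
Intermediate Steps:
c = 108 (c = -27 + 9*15 = -27 + 135 = 108)
(((2*(-2))*5)*c)*2 = (((2*(-2))*5)*108)*2 = (-4*5*108)*2 = -20*108*2 = -2160*2 = -4320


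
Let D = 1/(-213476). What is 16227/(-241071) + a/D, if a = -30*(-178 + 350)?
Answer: 88516141203711/80357 ≈ 1.1015e+9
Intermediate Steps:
D = -1/213476 ≈ -4.6844e-6
a = -5160 (a = -30*172 = -5160)
16227/(-241071) + a/D = 16227/(-241071) - 5160/(-1/213476) = 16227*(-1/241071) - 5160*(-213476) = -5409/80357 + 1101536160 = 88516141203711/80357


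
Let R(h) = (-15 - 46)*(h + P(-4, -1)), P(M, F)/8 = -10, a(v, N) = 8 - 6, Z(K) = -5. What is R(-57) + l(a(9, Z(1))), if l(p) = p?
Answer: 8359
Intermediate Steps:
a(v, N) = 2
P(M, F) = -80 (P(M, F) = 8*(-10) = -80)
R(h) = 4880 - 61*h (R(h) = (-15 - 46)*(h - 80) = -61*(-80 + h) = 4880 - 61*h)
R(-57) + l(a(9, Z(1))) = (4880 - 61*(-57)) + 2 = (4880 + 3477) + 2 = 8357 + 2 = 8359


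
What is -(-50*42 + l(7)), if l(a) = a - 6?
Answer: 2099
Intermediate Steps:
l(a) = -6 + a
-(-50*42 + l(7)) = -(-50*42 + (-6 + 7)) = -(-2100 + 1) = -1*(-2099) = 2099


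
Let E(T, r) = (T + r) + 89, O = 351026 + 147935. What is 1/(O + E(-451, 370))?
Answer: 1/498969 ≈ 2.0041e-6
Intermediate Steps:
O = 498961
E(T, r) = 89 + T + r
1/(O + E(-451, 370)) = 1/(498961 + (89 - 451 + 370)) = 1/(498961 + 8) = 1/498969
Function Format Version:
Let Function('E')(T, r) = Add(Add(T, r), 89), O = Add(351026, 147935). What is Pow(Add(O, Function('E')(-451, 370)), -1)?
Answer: Rational(1, 498969) ≈ 2.0041e-6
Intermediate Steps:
O = 498961
Function('E')(T, r) = Add(89, T, r)
Pow(Add(O, Function('E')(-451, 370)), -1) = Pow(Add(498961, Add(89, -451, 370)), -1) = Pow(Add(498961, 8), -1) = Pow(498969, -1) = Rational(1, 498969)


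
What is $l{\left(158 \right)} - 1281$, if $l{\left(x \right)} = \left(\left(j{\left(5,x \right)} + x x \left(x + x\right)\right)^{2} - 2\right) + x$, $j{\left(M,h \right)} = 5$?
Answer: $62230467498516$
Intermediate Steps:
$l{\left(x \right)} = -2 + x + \left(5 + 2 x^{3}\right)^{2}$ ($l{\left(x \right)} = \left(\left(5 + x x \left(x + x\right)\right)^{2} - 2\right) + x = \left(\left(5 + x^{2} \cdot 2 x\right)^{2} - 2\right) + x = \left(\left(5 + 2 x^{3}\right)^{2} - 2\right) + x = \left(-2 + \left(5 + 2 x^{3}\right)^{2}\right) + x = -2 + x + \left(5 + 2 x^{3}\right)^{2}$)
$l{\left(158 \right)} - 1281 = \left(-2 + 158 + \left(5 + 2 \cdot 158^{3}\right)^{2}\right) - 1281 = \left(-2 + 158 + \left(5 + 2 \cdot 3944312\right)^{2}\right) - 1281 = \left(-2 + 158 + \left(5 + 7888624\right)^{2}\right) - 1281 = \left(-2 + 158 + 7888629^{2}\right) - 1281 = \left(-2 + 158 + 62230467499641\right) - 1281 = 62230467499797 - 1281 = 62230467498516$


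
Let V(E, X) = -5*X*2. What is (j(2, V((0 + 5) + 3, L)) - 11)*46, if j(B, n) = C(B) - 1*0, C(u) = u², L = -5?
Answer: -322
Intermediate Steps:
V(E, X) = -10*X
j(B, n) = B² (j(B, n) = B² - 1*0 = B² + 0 = B²)
(j(2, V((0 + 5) + 3, L)) - 11)*46 = (2² - 11)*46 = (4 - 11)*46 = -7*46 = -322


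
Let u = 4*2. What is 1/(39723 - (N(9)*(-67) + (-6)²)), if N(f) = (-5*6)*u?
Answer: 1/23607 ≈ 4.2360e-5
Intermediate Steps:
u = 8
N(f) = -240 (N(f) = -5*6*8 = -30*8 = -240)
1/(39723 - (N(9)*(-67) + (-6)²)) = 1/(39723 - (-240*(-67) + (-6)²)) = 1/(39723 - (16080 + 36)) = 1/(39723 - 1*16116) = 1/(39723 - 16116) = 1/23607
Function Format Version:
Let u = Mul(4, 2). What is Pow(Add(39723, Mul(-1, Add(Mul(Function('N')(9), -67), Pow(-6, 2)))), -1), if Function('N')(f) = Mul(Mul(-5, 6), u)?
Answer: Rational(1, 23607) ≈ 4.2360e-5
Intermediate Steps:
u = 8
Function('N')(f) = -240 (Function('N')(f) = Mul(Mul(-5, 6), 8) = Mul(-30, 8) = -240)
Pow(Add(39723, Mul(-1, Add(Mul(Function('N')(9), -67), Pow(-6, 2)))), -1) = Pow(Add(39723, Mul(-1, Add(Mul(-240, -67), Pow(-6, 2)))), -1) = Pow(Add(39723, Mul(-1, Add(16080, 36))), -1) = Pow(Add(39723, Mul(-1, 16116)), -1) = Pow(Add(39723, -16116), -1) = Pow(23607, -1) = Rational(1, 23607)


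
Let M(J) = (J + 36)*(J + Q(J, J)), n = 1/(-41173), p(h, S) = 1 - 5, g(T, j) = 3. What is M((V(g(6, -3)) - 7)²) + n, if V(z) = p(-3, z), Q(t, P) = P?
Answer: 1564326961/41173 ≈ 37994.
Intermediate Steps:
p(h, S) = -4
V(z) = -4
n = -1/41173 ≈ -2.4288e-5
M(J) = 2*J*(36 + J) (M(J) = (J + 36)*(J + J) = (36 + J)*(2*J) = 2*J*(36 + J))
M((V(g(6, -3)) - 7)²) + n = 2*(-4 - 7)²*(36 + (-4 - 7)²) - 1/41173 = 2*(-11)²*(36 + (-11)²) - 1/41173 = 2*121*(36 + 121) - 1/41173 = 2*121*157 - 1/41173 = 37994 - 1/41173 = 1564326961/41173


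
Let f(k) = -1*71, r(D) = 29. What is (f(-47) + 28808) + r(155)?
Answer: 28766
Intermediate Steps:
f(k) = -71
(f(-47) + 28808) + r(155) = (-71 + 28808) + 29 = 28737 + 29 = 28766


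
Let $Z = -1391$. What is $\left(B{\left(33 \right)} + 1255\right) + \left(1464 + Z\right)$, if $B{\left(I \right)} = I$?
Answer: $1361$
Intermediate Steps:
$\left(B{\left(33 \right)} + 1255\right) + \left(1464 + Z\right) = \left(33 + 1255\right) + \left(1464 - 1391\right) = 1288 + 73 = 1361$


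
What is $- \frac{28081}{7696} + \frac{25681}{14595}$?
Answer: $- \frac{212201219}{112323120} \approx -1.8892$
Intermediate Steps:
$- \frac{28081}{7696} + \frac{25681}{14595} = - \frac{212201219}{112323120}$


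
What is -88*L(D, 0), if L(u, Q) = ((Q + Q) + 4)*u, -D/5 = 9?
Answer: 15840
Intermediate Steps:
D = -45 (D = -5*9 = -45)
L(u, Q) = u*(4 + 2*Q) (L(u, Q) = (2*Q + 4)*u = (4 + 2*Q)*u = u*(4 + 2*Q))
-88*L(D, 0) = -176*(-45)*(2 + 0) = -176*(-45)*2 = -88*(-180) = 15840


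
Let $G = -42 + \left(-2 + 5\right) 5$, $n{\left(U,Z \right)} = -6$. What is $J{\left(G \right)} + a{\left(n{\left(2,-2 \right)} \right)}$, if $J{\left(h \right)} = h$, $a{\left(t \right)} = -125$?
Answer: $-152$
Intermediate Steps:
$G = -27$ ($G = -42 + 3 \cdot 5 = -42 + 15 = -27$)
$J{\left(G \right)} + a{\left(n{\left(2,-2 \right)} \right)} = -27 - 125 = -152$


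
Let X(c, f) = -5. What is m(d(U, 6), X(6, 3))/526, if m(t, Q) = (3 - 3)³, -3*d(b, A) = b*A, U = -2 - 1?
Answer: 0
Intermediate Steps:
U = -3
d(b, A) = -A*b/3 (d(b, A) = -b*A/3 = -A*b/3)
m(t, Q) = 0 (m(t, Q) = 0³ = 0)
m(d(U, 6), X(6, 3))/526 = 0/526 = 0*(1/526) = 0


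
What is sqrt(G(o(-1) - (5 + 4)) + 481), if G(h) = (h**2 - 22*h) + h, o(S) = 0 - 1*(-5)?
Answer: sqrt(581) ≈ 24.104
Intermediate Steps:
o(S) = 5 (o(S) = 0 + 5 = 5)
G(h) = h**2 - 21*h
sqrt(G(o(-1) - (5 + 4)) + 481) = sqrt((5 - (5 + 4))*(-21 + (5 - (5 + 4))) + 481) = sqrt((5 - 1*9)*(-21 + (5 - 1*9)) + 481) = sqrt((5 - 9)*(-21 + (5 - 9)) + 481) = sqrt(-4*(-21 - 4) + 481) = sqrt(-4*(-25) + 481) = sqrt(100 + 481) = sqrt(581)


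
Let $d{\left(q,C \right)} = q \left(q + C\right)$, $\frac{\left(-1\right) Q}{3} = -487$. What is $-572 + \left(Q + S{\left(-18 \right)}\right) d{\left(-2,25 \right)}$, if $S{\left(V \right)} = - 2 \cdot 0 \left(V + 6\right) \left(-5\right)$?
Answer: $-67778$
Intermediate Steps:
$Q = 1461$ ($Q = \left(-3\right) \left(-487\right) = 1461$)
$S{\left(V \right)} = 0$ ($S{\left(V \right)} = - 2 \cdot 0 \left(6 + V\right) \left(-5\right) = \left(-2\right) 0 \left(-5\right) = 0 \left(-5\right) = 0$)
$d{\left(q,C \right)} = q \left(C + q\right)$
$-572 + \left(Q + S{\left(-18 \right)}\right) d{\left(-2,25 \right)} = -572 + \left(1461 + 0\right) \left(- 2 \left(25 - 2\right)\right) = -572 + 1461 \left(\left(-2\right) 23\right) = -572 + 1461 \left(-46\right) = -572 - 67206 = -67778$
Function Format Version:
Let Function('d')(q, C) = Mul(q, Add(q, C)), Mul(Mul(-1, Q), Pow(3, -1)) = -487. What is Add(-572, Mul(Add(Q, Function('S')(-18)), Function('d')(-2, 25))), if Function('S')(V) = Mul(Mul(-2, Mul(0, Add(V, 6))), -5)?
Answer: -67778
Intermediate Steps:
Q = 1461 (Q = Mul(-3, -487) = 1461)
Function('S')(V) = 0 (Function('S')(V) = Mul(Mul(-2, Mul(0, Add(6, V))), -5) = Mul(Mul(-2, 0), -5) = Mul(0, -5) = 0)
Function('d')(q, C) = Mul(q, Add(C, q))
Add(-572, Mul(Add(Q, Function('S')(-18)), Function('d')(-2, 25))) = Add(-572, Mul(Add(1461, 0), Mul(-2, Add(25, -2)))) = Add(-572, Mul(1461, Mul(-2, 23))) = Add(-572, Mul(1461, -46)) = Add(-572, -67206) = -67778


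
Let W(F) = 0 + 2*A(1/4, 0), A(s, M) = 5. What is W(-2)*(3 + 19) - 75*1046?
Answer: -78230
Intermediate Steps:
W(F) = 10 (W(F) = 0 + 2*5 = 0 + 10 = 10)
W(-2)*(3 + 19) - 75*1046 = 10*(3 + 19) - 75*1046 = 10*22 - 78450 = 220 - 78450 = -78230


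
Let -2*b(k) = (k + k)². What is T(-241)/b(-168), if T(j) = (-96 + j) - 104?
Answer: 1/128 ≈ 0.0078125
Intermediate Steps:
T(j) = -200 + j
b(k) = -2*k² (b(k) = -(k + k)²/2 = -4*k²/2 = -2*k²)
T(-241)/b(-168) = (-200 - 241)/((-2*(-168)²)) = -441/((-2*28224)) = -441/(-56448) = -441*(-1/56448) = 1/128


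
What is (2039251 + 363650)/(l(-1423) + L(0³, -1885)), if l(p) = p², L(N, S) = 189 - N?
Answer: 2402901/2025118 ≈ 1.1865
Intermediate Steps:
(2039251 + 363650)/(l(-1423) + L(0³, -1885)) = (2039251 + 363650)/((-1423)² + (189 - 1*0³)) = 2402901/(2024929 + (189 - 1*0)) = 2402901/(2024929 + (189 + 0)) = 2402901/(2024929 + 189) = 2402901/2025118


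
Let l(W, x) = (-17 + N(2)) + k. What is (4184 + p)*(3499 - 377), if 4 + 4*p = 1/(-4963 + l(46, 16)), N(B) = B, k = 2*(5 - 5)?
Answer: 130018648095/9956 ≈ 1.3059e+7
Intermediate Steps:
k = 0 (k = 2*0 = 0)
l(W, x) = -15 (l(W, x) = (-17 + 2) + 0 = -15 + 0 = -15)
p = -19913/19912 (p = -1 + 1/(4*(-4963 - 15)) = -1 + (¼)/(-4978) = -1 + (¼)*(-1/4978) = -1 - 1/19912 = -19913/19912 ≈ -1.0000)
(4184 + p)*(3499 - 377) = (4184 - 19913/19912)*(3499 - 377) = (83291895/19912)*3122 = 130018648095/9956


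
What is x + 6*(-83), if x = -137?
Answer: -635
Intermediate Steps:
x + 6*(-83) = -137 + 6*(-83) = -137 - 498 = -635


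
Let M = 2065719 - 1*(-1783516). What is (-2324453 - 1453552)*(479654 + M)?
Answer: -16354564286445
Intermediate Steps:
M = 3849235 (M = 2065719 + 1783516 = 3849235)
(-2324453 - 1453552)*(479654 + M) = (-2324453 - 1453552)*(479654 + 3849235) = -3778005*4328889 = -16354564286445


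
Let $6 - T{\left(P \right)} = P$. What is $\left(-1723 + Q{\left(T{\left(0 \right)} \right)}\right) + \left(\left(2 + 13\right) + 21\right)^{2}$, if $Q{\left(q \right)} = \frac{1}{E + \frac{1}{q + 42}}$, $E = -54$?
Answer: $- \frac{1106405}{2591} \approx -427.02$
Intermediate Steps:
$T{\left(P \right)} = 6 - P$
$Q{\left(q \right)} = \frac{1}{-54 + \frac{1}{42 + q}}$ ($Q{\left(q \right)} = \frac{1}{-54 + \frac{1}{q + 42}} = \frac{1}{-54 + \frac{1}{42 + q}}$)
$\left(-1723 + Q{\left(T{\left(0 \right)} \right)}\right) + \left(\left(2 + 13\right) + 21\right)^{2} = \left(-1723 + \frac{-42 - \left(6 - 0\right)}{2267 + 54 \left(6 - 0\right)}\right) + \left(\left(2 + 13\right) + 21\right)^{2} = \left(-1723 + \frac{-42 - \left(6 + 0\right)}{2267 + 54 \left(6 + 0\right)}\right) + \left(15 + 21\right)^{2} = \left(-1723 + \frac{-42 - 6}{2267 + 54 \cdot 6}\right) + 36^{2} = \left(-1723 + \frac{-42 - 6}{2267 + 324}\right) + 1296 = \left(-1723 + \frac{1}{2591} \left(-48\right)\right) + 1296 = \left(-1723 - \frac{48}{2591}\right) + 1296 = - \frac{4464341}{2591} + 1296 = - \frac{1106405}{2591}$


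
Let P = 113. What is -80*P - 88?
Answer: -9128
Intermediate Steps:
-80*P - 88 = -80*113 - 88 = -9040 - 88 = -9128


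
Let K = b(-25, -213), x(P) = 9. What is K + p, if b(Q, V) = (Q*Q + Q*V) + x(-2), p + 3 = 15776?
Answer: 21732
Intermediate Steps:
p = 15773 (p = -3 + 15776 = 15773)
b(Q, V) = 9 + Q² + Q*V (b(Q, V) = (Q*Q + Q*V) + 9 = (Q² + Q*V) + 9 = 9 + Q² + Q*V)
K = 5959 (K = 9 + (-25)² - 25*(-213) = 9 + 625 + 5325 = 5959)
K + p = 5959 + 15773 = 21732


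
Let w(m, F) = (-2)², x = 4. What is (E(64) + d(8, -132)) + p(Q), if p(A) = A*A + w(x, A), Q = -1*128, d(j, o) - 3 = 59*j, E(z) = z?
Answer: 16927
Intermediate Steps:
d(j, o) = 3 + 59*j
Q = -128
w(m, F) = 4
p(A) = 4 + A² (p(A) = A*A + 4 = A² + 4 = 4 + A²)
(E(64) + d(8, -132)) + p(Q) = (64 + (3 + 59*8)) + (4 + (-128)²) = (64 + (3 + 472)) + (4 + 16384) = (64 + 475) + 16388 = 539 + 16388 = 16927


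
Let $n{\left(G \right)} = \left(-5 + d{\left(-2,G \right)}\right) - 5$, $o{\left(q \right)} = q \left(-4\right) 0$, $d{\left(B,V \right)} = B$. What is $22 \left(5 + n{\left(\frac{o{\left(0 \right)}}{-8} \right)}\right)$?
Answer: $-154$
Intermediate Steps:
$o{\left(q \right)} = 0$ ($o{\left(q \right)} = - 4 q 0 = 0$)
$n{\left(G \right)} = -12$ ($n{\left(G \right)} = \left(-5 - 2\right) - 5 = -7 - 5 = -12$)
$22 \left(5 + n{\left(\frac{o{\left(0 \right)}}{-8} \right)}\right) = 22 \left(5 - 12\right) = 22 \left(-7\right) = -154$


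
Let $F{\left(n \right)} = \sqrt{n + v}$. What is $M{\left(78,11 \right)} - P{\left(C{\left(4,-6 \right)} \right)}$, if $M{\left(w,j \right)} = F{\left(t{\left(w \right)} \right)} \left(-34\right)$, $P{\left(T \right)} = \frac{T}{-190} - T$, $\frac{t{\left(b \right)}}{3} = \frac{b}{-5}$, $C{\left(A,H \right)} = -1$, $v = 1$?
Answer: $- \frac{191}{190} - \frac{34 i \sqrt{1145}}{5} \approx -1.0053 - 230.1 i$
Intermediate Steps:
$t{\left(b \right)} = - \frac{3 b}{5}$ ($t{\left(b \right)} = 3 \frac{b}{-5} = 3 b \left(- \frac{1}{5}\right) = 3 \left(- \frac{b}{5}\right) = - \frac{3 b}{5}$)
$F{\left(n \right)} = \sqrt{1 + n}$ ($F{\left(n \right)} = \sqrt{n + 1} = \sqrt{1 + n}$)
$P{\left(T \right)} = - \frac{191 T}{190}$ ($P{\left(T \right)} = T \left(- \frac{1}{190}\right) - T = - \frac{T}{190} - T = - \frac{191 T}{190}$)
$M{\left(w,j \right)} = - 34 \sqrt{1 - \frac{3 w}{5}}$ ($M{\left(w,j \right)} = \sqrt{1 - \frac{3 w}{5}} \left(-34\right) = - 34 \sqrt{1 - \frac{3 w}{5}}$)
$M{\left(78,11 \right)} - P{\left(C{\left(4,-6 \right)} \right)} = - \frac{34 \sqrt{25 - 1170}}{5} - \left(- \frac{191}{190}\right) \left(-1\right) = - \frac{34 \sqrt{25 - 1170}}{5} - \frac{191}{190} = - \frac{34 \sqrt{-1145}}{5} - \frac{191}{190} = - \frac{34 i \sqrt{1145}}{5} - \frac{191}{190} = - \frac{191}{190} - \frac{34 i \sqrt{1145}}{5}$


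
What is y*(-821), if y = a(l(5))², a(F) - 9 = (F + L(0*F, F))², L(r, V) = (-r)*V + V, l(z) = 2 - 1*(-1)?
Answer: -1662525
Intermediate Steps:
l(z) = 3 (l(z) = 2 + 1 = 3)
L(r, V) = V - V*r (L(r, V) = -V*r + V = V - V*r)
a(F) = 9 + 4*F² (a(F) = 9 + (F + F*(1 - 0*F))² = 9 + (F + F*(1 - 1*0))² = 9 + (F + F*(1 + 0))² = 9 + (F + F*1)² = 9 + (F + F)² = 9 + (2*F)² = 9 + 4*F²)
y = 2025 (y = (9 + 4*3²)² = (9 + 4*9)² = (9 + 36)² = 45² = 2025)
y*(-821) = 2025*(-821) = -1662525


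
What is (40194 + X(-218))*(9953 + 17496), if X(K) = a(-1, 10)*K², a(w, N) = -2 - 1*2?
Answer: -4114659998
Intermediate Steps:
a(w, N) = -4 (a(w, N) = -2 - 2 = -4)
X(K) = -4*K²
(40194 + X(-218))*(9953 + 17496) = (40194 - 4*(-218)²)*(9953 + 17496) = (40194 - 4*47524)*27449 = (40194 - 190096)*27449 = -149902*27449 = -4114659998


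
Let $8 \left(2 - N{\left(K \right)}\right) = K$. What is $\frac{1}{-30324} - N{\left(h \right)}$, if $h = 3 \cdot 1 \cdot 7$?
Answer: $\frac{37903}{60648} \approx 0.62497$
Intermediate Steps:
$h = 21$ ($h = 3 \cdot 7 = 21$)
$N{\left(K \right)} = 2 - \frac{K}{8}$
$\frac{1}{-30324} - N{\left(h \right)} = \frac{1}{-30324} - \left(2 - \frac{21}{8}\right) = - \frac{1}{30324} - \left(2 - \frac{21}{8}\right) = - \frac{1}{30324} - - \frac{5}{8} = - \frac{1}{30324} + \frac{5}{8} = \frac{37903}{60648}$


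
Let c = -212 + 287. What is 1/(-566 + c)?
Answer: -1/491 ≈ -0.0020367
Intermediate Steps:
c = 75
1/(-566 + c) = 1/(-566 + 75) = 1/(-491) = -1/491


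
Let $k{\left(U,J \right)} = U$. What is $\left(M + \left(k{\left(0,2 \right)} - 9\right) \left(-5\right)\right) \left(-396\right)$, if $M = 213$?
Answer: $-102168$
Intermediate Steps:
$\left(M + \left(k{\left(0,2 \right)} - 9\right) \left(-5\right)\right) \left(-396\right) = \left(213 + \left(0 - 9\right) \left(-5\right)\right) \left(-396\right) = \left(213 - -45\right) \left(-396\right) = \left(213 + 45\right) \left(-396\right) = 258 \left(-396\right) = -102168$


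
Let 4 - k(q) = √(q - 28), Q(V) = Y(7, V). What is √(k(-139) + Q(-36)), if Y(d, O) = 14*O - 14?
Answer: √(-514 - I*√167) ≈ 0.285 - 22.673*I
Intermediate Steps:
Y(d, O) = -14 + 14*O
Q(V) = -14 + 14*V
k(q) = 4 - √(-28 + q) (k(q) = 4 - √(q - 28) = 4 - √(-28 + q))
√(k(-139) + Q(-36)) = √((4 - √(-28 - 139)) + (-14 + 14*(-36))) = √((4 - √(-167)) + (-14 - 504)) = √((4 - I*√167) - 518) = √(-514 - I*√167)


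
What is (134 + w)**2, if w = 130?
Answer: 69696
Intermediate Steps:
(134 + w)**2 = (134 + 130)**2 = 264**2 = 69696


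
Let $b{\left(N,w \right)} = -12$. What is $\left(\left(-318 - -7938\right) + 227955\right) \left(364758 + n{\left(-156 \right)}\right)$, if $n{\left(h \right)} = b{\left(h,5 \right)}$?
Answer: $85925038950$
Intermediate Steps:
$n{\left(h \right)} = -12$
$\left(\left(-318 - -7938\right) + 227955\right) \left(364758 + n{\left(-156 \right)}\right) = \left(\left(-318 - -7938\right) + 227955\right) \left(364758 - 12\right) = \left(\left(-318 + 7938\right) + 227955\right) 364746 = \left(7620 + 227955\right) 364746 = 235575 \cdot 364746 = 85925038950$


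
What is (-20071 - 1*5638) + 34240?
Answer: 8531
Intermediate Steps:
(-20071 - 1*5638) + 34240 = (-20071 - 5638) + 34240 = -25709 + 34240 = 8531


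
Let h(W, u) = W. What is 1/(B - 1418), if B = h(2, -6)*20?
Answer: -1/1378 ≈ -0.00072569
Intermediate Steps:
B = 40 (B = 2*20 = 40)
1/(B - 1418) = 1/(40 - 1418) = 1/(-1378) = -1/1378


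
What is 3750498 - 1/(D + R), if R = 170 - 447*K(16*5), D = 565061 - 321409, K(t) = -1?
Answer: 916130395961/244269 ≈ 3.7505e+6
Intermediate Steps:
D = 243652
R = 617 (R = 170 - 447*(-1) = 170 + 447 = 617)
3750498 - 1/(D + R) = 3750498 - 1/(243652 + 617) = 3750498 - 1/244269 = 916130395961/244269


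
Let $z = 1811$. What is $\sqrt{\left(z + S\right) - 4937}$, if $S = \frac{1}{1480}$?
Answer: $\frac{i \sqrt{1711797230}}{740} \approx 55.911 i$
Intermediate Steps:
$S = \frac{1}{1480} \approx 0.00067568$
$\sqrt{\left(z + S\right) - 4937} = \sqrt{\left(1811 + \frac{1}{1480}\right) - 4937} = \sqrt{\frac{2680281}{1480} - 4937} = \sqrt{- \frac{4626479}{1480}} = \frac{i \sqrt{1711797230}}{740}$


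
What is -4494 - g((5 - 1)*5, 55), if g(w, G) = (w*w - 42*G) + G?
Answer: -2639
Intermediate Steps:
g(w, G) = w² - 41*G (g(w, G) = (w² - 42*G) + G = w² - 41*G)
-4494 - g((5 - 1)*5, 55) = -4494 - (((5 - 1)*5)² - 41*55) = -4494 - ((4*5)² - 2255) = -4494 - (20² - 2255) = -4494 - (400 - 2255) = -4494 - 1*(-1855) = -4494 + 1855 = -2639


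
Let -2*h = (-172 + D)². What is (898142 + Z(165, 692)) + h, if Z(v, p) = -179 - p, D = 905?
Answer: 1257253/2 ≈ 6.2863e+5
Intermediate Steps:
h = -537289/2 (h = -(-172 + 905)²/2 = -½*733² = -½*537289 = -537289/2 ≈ -2.6864e+5)
(898142 + Z(165, 692)) + h = (898142 + (-179 - 1*692)) - 537289/2 = (898142 + (-179 - 692)) - 537289/2 = (898142 - 871) - 537289/2 = 897271 - 537289/2 = 1257253/2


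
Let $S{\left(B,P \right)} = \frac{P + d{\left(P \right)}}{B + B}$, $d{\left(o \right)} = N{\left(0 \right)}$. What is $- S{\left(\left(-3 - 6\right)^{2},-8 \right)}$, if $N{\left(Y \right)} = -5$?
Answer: $\frac{13}{162} \approx 0.080247$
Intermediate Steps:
$d{\left(o \right)} = -5$
$S{\left(B,P \right)} = \frac{-5 + P}{2 B}$ ($S{\left(B,P \right)} = \frac{P - 5}{B + B} = \frac{-5 + P}{2 B}$)
$- S{\left(\left(-3 - 6\right)^{2},-8 \right)} = - \frac{-5 - 8}{2 \left(-3 - 6\right)^{2}} = - \frac{-13}{2 \left(-9\right)^{2}} = - \frac{-13}{2 \cdot 81} = \left(-1\right) \left(- \frac{13}{162}\right) = \frac{13}{162}$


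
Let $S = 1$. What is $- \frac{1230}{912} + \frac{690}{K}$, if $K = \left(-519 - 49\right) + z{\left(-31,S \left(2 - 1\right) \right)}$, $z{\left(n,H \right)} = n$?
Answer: $- \frac{227675}{91048} \approx -2.5006$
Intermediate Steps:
$K = -599$ ($K = \left(-519 - 49\right) - 31 = -568 - 31 = -599$)
$- \frac{1230}{912} + \frac{690}{K} = - \frac{1230}{912} + \frac{690}{-599} = \left(-1230\right) \frac{1}{912} + 690 \left(- \frac{1}{599}\right) = - \frac{205}{152} - \frac{690}{599} = - \frac{227675}{91048}$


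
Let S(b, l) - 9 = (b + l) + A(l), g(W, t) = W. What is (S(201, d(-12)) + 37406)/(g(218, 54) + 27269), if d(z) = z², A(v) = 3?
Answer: 37763/27487 ≈ 1.3738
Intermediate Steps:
S(b, l) = 12 + b + l (S(b, l) = 9 + ((b + l) + 3) = 9 + (3 + b + l) = 12 + b + l)
(S(201, d(-12)) + 37406)/(g(218, 54) + 27269) = ((12 + 201 + (-12)²) + 37406)/(218 + 27269) = ((12 + 201 + 144) + 37406)/27487 = (357 + 37406)*(1/27487) = 37763*(1/27487) = 37763/27487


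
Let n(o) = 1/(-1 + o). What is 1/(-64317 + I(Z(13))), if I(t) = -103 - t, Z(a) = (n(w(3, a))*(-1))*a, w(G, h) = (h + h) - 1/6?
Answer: -149/9598502 ≈ -1.5523e-5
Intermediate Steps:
w(G, h) = -⅙ + 2*h (w(G, h) = 2*h - 1*⅙ = 2*h - ⅙ = -⅙ + 2*h)
Z(a) = -a/(-7/6 + 2*a) (Z(a) = (-1/(-1 + (-⅙ + 2*a)))*a = (-1/(-7/6 + 2*a))*a = -a/(-7/6 + 2*a))
1/(-64317 + I(Z(13))) = 1/(-64317 + (-103 - (-6)*13/(-7 + 12*13))) = 1/(-64317 + (-103 - (-6)*13/(-7 + 156))) = 1/(-64317 + (-103 - (-6)*13/149)) = 1/(-64317 + (-103 - 1*(-78/149))) = 1/(-64317 + (-103 + 78/149)) = 1/(-64317 - 15269/149) = 1/(-9598502/149) = -149/9598502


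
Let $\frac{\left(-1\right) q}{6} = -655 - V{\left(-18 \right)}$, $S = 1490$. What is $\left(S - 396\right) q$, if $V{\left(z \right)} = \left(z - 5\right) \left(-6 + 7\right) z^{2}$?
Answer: $-44615508$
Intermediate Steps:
$V{\left(z \right)} = z^{2} \left(-5 + z\right)$ ($V{\left(z \right)} = \left(-5 + z\right) 1 z^{2} = \left(-5 + z\right) z^{2} = z^{2} \left(-5 + z\right)$)
$q = -40782$ ($q = - 6 \left(-655 - \left(-18\right)^{2} \left(-5 - 18\right)\right) = - 6 \left(-655 - 324 \left(-23\right)\right) = - 6 \left(-655 - -7452\right) = - 6 \left(-655 + 7452\right) = \left(-6\right) 6797 = -40782$)
$\left(S - 396\right) q = \left(1490 - 396\right) \left(-40782\right) = 1094 \left(-40782\right) = -44615508$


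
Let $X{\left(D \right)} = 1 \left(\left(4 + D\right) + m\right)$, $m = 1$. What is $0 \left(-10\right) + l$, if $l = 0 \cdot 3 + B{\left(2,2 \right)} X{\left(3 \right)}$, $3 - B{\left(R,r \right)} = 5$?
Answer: $-16$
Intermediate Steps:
$B{\left(R,r \right)} = -2$ ($B{\left(R,r \right)} = 3 - 5 = -2$)
$X{\left(D \right)} = 5 + D$ ($X{\left(D \right)} = 1 \left(\left(4 + D\right) + 1\right) = 1 \left(5 + D\right) = 5 + D$)
$l = -16$ ($l = 0 \cdot 3 - 2 \left(5 + 3\right) = 0 - 16 = -16$)
$0 \left(-10\right) + l = 0 \left(-10\right) - 16 = 0 - 16 = -16$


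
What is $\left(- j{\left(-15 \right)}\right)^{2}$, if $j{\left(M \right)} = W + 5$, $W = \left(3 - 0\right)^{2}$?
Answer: $196$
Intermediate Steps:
$W = 9$ ($W = \left(3 + 0\right)^{2} = 3^{2} = 9$)
$j{\left(M \right)} = 14$ ($j{\left(M \right)} = 9 + 5 = 14$)
$\left(- j{\left(-15 \right)}\right)^{2} = \left(\left(-1\right) 14\right)^{2} = \left(-14\right)^{2} = 196$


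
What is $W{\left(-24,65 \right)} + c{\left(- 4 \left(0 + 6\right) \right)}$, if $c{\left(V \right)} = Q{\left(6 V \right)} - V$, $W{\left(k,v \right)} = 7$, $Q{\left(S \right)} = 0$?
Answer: $31$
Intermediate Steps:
$c{\left(V \right)} = - V$ ($c{\left(V \right)} = 0 - V = - V$)
$W{\left(-24,65 \right)} + c{\left(- 4 \left(0 + 6\right) \right)} = 7 - - 4 \left(0 + 6\right) = 7 - \left(-4\right) 6 = 7 - -24 = 7 + 24 = 31$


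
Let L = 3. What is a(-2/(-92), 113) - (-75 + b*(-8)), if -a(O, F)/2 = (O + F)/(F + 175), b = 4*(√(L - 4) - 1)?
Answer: 93211/2208 + 32*I ≈ 42.215 + 32.0*I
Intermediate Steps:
b = -4 + 4*I (b = 4*(√(3 - 4) - 1) = 4*(√(-1) - 1) = 4*(I - 1) = 4*(-1 + I) = -4 + 4*I ≈ -4.0 + 4.0*I)
a(O, F) = -2*(F + O)/(175 + F) (a(O, F) = -2*(O + F)/(F + 175) = -2*(F + O)/(175 + F))
a(-2/(-92), 113) - (-75 + b*(-8)) = 2*(-1*113 - (-2)/(-92))/(175 + 113) - (-75 + (-4 + 4*I)*(-8)) = 2*(-113 - (-2)*(-1)/92)/288 - (-75 + (32 - 32*I)) = 2*(1/288)*(-113 - 1*1/46) - (-43 - 32*I) = 2*(1/288)*(-113 - 1/46) + (43 + 32*I) = 2*(1/288)*(-5199/46) + (43 + 32*I) = -1733/2208 + (43 + 32*I) = 93211/2208 + 32*I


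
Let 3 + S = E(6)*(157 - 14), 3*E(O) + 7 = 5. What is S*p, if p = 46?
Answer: -13570/3 ≈ -4523.3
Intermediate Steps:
E(O) = -⅔ (E(O) = -7/3 + (⅓)*5 = -7/3 + 5/3 = -⅔)
S = -295/3 (S = -3 - 2*(157 - 14)/3 = -3 - ⅔*143 = -3 - 286/3 = -295/3 ≈ -98.333)
S*p = -295/3*46 = -13570/3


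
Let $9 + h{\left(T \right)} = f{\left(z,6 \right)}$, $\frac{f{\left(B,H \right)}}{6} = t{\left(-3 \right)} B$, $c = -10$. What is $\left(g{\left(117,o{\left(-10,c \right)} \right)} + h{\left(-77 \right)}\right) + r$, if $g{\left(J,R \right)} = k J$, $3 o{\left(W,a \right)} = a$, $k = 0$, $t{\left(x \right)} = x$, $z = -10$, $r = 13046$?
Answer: $13217$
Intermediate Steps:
$f{\left(B,H \right)} = - 18 B$ ($f{\left(B,H \right)} = 6 \left(- 3 B\right) = - 18 B$)
$h{\left(T \right)} = 171$ ($h{\left(T \right)} = -9 - -180 = -9 + 180 = 171$)
$o{\left(W,a \right)} = \frac{a}{3}$
$g{\left(J,R \right)} = 0$ ($g{\left(J,R \right)} = 0 J = 0$)
$\left(g{\left(117,o{\left(-10,c \right)} \right)} + h{\left(-77 \right)}\right) + r = \left(0 + 171\right) + 13046 = 171 + 13046 = 13217$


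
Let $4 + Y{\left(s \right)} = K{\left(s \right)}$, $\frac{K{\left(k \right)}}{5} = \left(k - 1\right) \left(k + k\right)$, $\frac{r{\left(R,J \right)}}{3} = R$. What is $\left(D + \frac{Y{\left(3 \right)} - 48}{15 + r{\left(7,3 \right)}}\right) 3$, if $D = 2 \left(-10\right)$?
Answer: $- \frac{178}{3} \approx -59.333$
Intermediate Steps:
$r{\left(R,J \right)} = 3 R$
$K{\left(k \right)} = 10 k \left(-1 + k\right)$ ($K{\left(k \right)} = 5 \left(k - 1\right) \left(k + k\right) = 5 \left(-1 + k\right) 2 k = 5 \cdot 2 k \left(-1 + k\right) = 10 k \left(-1 + k\right)$)
$D = -20$
$Y{\left(s \right)} = -4 + 10 s \left(-1 + s\right)$
$\left(D + \frac{Y{\left(3 \right)} - 48}{15 + r{\left(7,3 \right)}}\right) 3 = \left(-20 + \frac{\left(-4 + 10 \cdot 3 \left(-1 + 3\right)\right) - 48}{15 + 3 \cdot 7}\right) 3 = \left(-20 + \frac{\left(-4 + 10 \cdot 3 \cdot 2\right) - 48}{15 + 21}\right) 3 = \left(-20 + \frac{\left(-4 + 60\right) - 48}{36}\right) 3 = \left(-20 + \left(56 - 48\right) \frac{1}{36}\right) 3 = \left(-20 + 8 \cdot \frac{1}{36}\right) 3 = \left(-20 + \frac{2}{9}\right) 3 = \left(- \frac{178}{9}\right) 3 = - \frac{178}{3}$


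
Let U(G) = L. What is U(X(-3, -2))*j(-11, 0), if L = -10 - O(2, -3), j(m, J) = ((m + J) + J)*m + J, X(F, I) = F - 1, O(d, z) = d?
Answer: -1452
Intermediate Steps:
X(F, I) = -1 + F
j(m, J) = J + m*(m + 2*J) (j(m, J) = ((J + m) + J)*m + J = (m + 2*J)*m + J = m*(m + 2*J) + J = J + m*(m + 2*J))
L = -12 (L = -10 - 1*2 = -10 - 2 = -12)
U(G) = -12
U(X(-3, -2))*j(-11, 0) = -12*(0 + (-11)² + 2*0*(-11)) = -12*(0 + 121 + 0) = -12*121 = -1452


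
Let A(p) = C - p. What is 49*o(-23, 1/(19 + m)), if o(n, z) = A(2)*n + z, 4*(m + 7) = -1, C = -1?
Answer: 159103/47 ≈ 3385.2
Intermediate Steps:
A(p) = -1 - p
m = -29/4 (m = -7 + (¼)*(-1) = -7 - ¼ = -29/4 ≈ -7.2500)
o(n, z) = z - 3*n (o(n, z) = (-1 - 1*2)*n + z = (-1 - 2)*n + z = -3*n + z = z - 3*n)
49*o(-23, 1/(19 + m)) = 49*(1/(19 - 29/4) - 3*(-23)) = 49*(1/(47/4) + 69) = 49*(4/47 + 69) = 49*(3247/47) = 159103/47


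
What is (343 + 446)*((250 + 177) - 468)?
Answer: -32349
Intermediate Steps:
(343 + 446)*((250 + 177) - 468) = 789*(427 - 468) = 789*(-41) = -32349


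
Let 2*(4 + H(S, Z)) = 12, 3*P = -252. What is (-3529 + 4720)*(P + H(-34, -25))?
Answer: -97662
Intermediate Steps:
P = -84 (P = (1/3)*(-252) = -84)
H(S, Z) = 2 (H(S, Z) = -4 + (1/2)*12 = -4 + 6 = 2)
(-3529 + 4720)*(P + H(-34, -25)) = (-3529 + 4720)*(-84 + 2) = 1191*(-82) = -97662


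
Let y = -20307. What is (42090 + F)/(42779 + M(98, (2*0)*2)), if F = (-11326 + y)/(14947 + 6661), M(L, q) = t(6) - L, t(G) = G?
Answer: 909449087/922380696 ≈ 0.98598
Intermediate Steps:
M(L, q) = 6 - L
F = -31633/21608 (F = (-11326 - 20307)/(14947 + 6661) = -31633/21608 ≈ -1.4639)
(42090 + F)/(42779 + M(98, (2*0)*2)) = (42090 - 31633/21608)/(42779 + (6 - 1*98)) = 909449087/(21608*(42779 + (6 - 98))) = 909449087/(21608*(42779 - 92)) = (909449087/21608)/42687 = (909449087/21608)*(1/42687) = 909449087/922380696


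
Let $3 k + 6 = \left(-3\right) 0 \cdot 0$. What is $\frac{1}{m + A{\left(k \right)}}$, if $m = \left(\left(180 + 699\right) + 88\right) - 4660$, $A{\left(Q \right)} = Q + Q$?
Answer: $- \frac{1}{3697} \approx -0.00027049$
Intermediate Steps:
$k = -2$ ($k = -2 + \frac{\left(-3\right) 0 \cdot 0}{3} = -2 + \frac{0 \cdot 0}{3} = -2 + \frac{1}{3} \cdot 0 = -2 + 0 = -2$)
$A{\left(Q \right)} = 2 Q$
$m = -3693$ ($m = \left(879 + 88\right) - 4660 = 967 - 4660 = -3693$)
$\frac{1}{m + A{\left(k \right)}} = \frac{1}{-3693 + 2 \left(-2\right)} = \frac{1}{-3693 - 4} = \frac{1}{-3697} = - \frac{1}{3697}$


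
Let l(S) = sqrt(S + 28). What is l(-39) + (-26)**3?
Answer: -17576 + I*sqrt(11) ≈ -17576.0 + 3.3166*I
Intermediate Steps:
l(S) = sqrt(28 + S)
l(-39) + (-26)**3 = sqrt(28 - 39) + (-26)**3 = sqrt(-11) - 17576 = I*sqrt(11) - 17576 = -17576 + I*sqrt(11)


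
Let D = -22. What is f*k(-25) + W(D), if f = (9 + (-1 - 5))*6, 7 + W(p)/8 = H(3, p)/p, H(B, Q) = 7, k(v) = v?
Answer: -5594/11 ≈ -508.55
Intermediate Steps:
W(p) = -56 + 56/p (W(p) = -56 + 8*(7/p) = -56 + 56/p)
f = 18 (f = (9 - 6)*6 = 3*6 = 18)
f*k(-25) + W(D) = 18*(-25) + (-56 + 56/(-22)) = -450 + (-56 + 56*(-1/22)) = -450 + (-56 - 28/11) = -450 - 644/11 = -5594/11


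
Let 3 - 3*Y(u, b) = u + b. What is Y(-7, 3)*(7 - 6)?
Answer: 7/3 ≈ 2.3333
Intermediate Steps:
Y(u, b) = 1 - b/3 - u/3 (Y(u, b) = 1 - (u + b)/3 = 1 - (b + u)/3 = 1 + (-b/3 - u/3) = 1 - b/3 - u/3)
Y(-7, 3)*(7 - 6) = (1 - ⅓*3 - ⅓*(-7))*(7 - 6) = (1 - 1 + 7/3)*1 = (7/3)*1 = 7/3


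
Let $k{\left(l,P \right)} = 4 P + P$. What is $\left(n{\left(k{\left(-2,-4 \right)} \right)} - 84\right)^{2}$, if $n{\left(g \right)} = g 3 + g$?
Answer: $26896$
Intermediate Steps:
$k{\left(l,P \right)} = 5 P$
$n{\left(g \right)} = 4 g$ ($n{\left(g \right)} = 3 g + g = 4 g$)
$\left(n{\left(k{\left(-2,-4 \right)} \right)} - 84\right)^{2} = \left(4 \cdot 5 \left(-4\right) - 84\right)^{2} = \left(4 \left(-20\right) - 84\right)^{2} = \left(-80 - 84\right)^{2} = \left(-164\right)^{2} = 26896$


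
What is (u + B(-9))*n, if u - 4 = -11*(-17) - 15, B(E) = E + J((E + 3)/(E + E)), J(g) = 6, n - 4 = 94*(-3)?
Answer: -48094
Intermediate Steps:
n = -278 (n = 4 + 94*(-3) = 4 - 282 = -278)
B(E) = 6 + E (B(E) = E + 6 = 6 + E)
u = 176 (u = 4 + (-11*(-17) - 15) = 4 + (187 - 15) = 4 + 172 = 176)
(u + B(-9))*n = (176 + (6 - 9))*(-278) = (176 - 3)*(-278) = 173*(-278) = -48094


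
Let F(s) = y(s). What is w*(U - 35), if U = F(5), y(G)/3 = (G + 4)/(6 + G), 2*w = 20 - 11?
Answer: -1611/11 ≈ -146.45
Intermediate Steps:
w = 9/2 (w = (20 - 11)/2 = (1/2)*9 = 9/2 ≈ 4.5000)
y(G) = 3*(4 + G)/(6 + G) (y(G) = 3*((G + 4)/(6 + G)) = 3*((4 + G)/(6 + G)) = 3*(4 + G)/(6 + G))
F(s) = 3*(4 + s)/(6 + s)
U = 27/11 (U = 3*(4 + 5)/(6 + 5) = 3*9/11 = 3*(1/11)*9 = 27/11 ≈ 2.4545)
w*(U - 35) = 9*(27/11 - 35)/2 = (9/2)*(-358/11) = -1611/11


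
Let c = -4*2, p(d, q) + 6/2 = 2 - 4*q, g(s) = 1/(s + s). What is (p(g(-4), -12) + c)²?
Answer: 1521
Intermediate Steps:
g(s) = 1/(2*s)
p(d, q) = -1 - 4*q (p(d, q) = -3 + (2 - 4*q) = -1 - 4*q)
c = -8
(p(g(-4), -12) + c)² = ((-1 - 4*(-12)) - 8)² = ((-1 + 48) - 8)² = (47 - 8)² = 39² = 1521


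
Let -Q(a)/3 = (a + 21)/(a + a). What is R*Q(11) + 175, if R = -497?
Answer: 25781/11 ≈ 2343.7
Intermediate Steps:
Q(a) = -3*(21 + a)/(2*a) (Q(a) = -3*(a + 21)/(a + a) = -3*(21 + a)/(2*a))
R*Q(11) + 175 = -1491*(-21 - 1*11)/(2*11) + 175 = -1491*(-21 - 11)/(2*11) + 175 = -1491*(-32)/(2*11) + 175 = -497*(-48/11) + 175 = 23856/11 + 175 = 25781/11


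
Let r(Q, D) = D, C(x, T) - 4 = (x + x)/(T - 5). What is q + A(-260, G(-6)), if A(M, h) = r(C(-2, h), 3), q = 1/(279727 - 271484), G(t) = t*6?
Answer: 24730/8243 ≈ 3.0001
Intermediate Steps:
G(t) = 6*t
q = 1/8243 ≈ 0.00012132
C(x, T) = 4 + 2*x/(-5 + T) (C(x, T) = 4 + (x + x)/(T - 5) = 4 + (2*x)/(-5 + T) = 4 + 2*x/(-5 + T))
A(M, h) = 3
q + A(-260, G(-6)) = 1/8243 + 3 = 24730/8243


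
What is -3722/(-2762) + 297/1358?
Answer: 2937395/1875398 ≈ 1.5663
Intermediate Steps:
-3722/(-2762) + 297/1358 = -3722*(-1/2762) + 297*(1/1358) = 1861/1381 + 297/1358 = 2937395/1875398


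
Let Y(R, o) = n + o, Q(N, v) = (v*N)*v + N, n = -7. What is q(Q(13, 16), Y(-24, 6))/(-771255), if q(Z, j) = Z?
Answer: -3341/771255 ≈ -0.0043319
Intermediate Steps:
Q(N, v) = N + N*v**2 (Q(N, v) = (N*v)*v + N = N*v**2 + N = N + N*v**2)
Y(R, o) = -7 + o
q(Q(13, 16), Y(-24, 6))/(-771255) = (13*(1 + 16**2))/(-771255) = (13*(1 + 256))*(-1/771255) = (13*257)*(-1/771255) = 3341*(-1/771255) = -3341/771255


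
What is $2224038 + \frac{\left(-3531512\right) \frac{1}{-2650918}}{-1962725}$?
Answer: $\frac{5785860468519433694}{2601511515775} \approx 2.224 \cdot 10^{6}$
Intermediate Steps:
$2224038 + \frac{\left(-3531512\right) \frac{1}{-2650918}}{-1962725} = 2224038 + \left(-3531512\right) \left(- \frac{1}{2650918}\right) \left(- \frac{1}{1962725}\right) = 2224038 + \frac{1765756}{1325459} \left(- \frac{1}{1962725}\right) = 2224038 - \frac{1765756}{2601511515775} = \frac{5785860468519433694}{2601511515775}$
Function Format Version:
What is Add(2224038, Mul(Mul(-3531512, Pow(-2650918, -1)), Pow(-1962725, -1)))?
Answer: Rational(5785860468519433694, 2601511515775) ≈ 2.2240e+6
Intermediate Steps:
Add(2224038, Mul(Mul(-3531512, Pow(-2650918, -1)), Pow(-1962725, -1))) = Add(2224038, Mul(Mul(-3531512, Rational(-1, 2650918)), Rational(-1, 1962725))) = Add(2224038, Mul(Rational(1765756, 1325459), Rational(-1, 1962725))) = Add(2224038, Rational(-1765756, 2601511515775)) = Rational(5785860468519433694, 2601511515775)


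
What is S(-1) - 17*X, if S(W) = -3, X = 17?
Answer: -292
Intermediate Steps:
S(-1) - 17*X = -3 - 17*17 = -3 - 289 = -292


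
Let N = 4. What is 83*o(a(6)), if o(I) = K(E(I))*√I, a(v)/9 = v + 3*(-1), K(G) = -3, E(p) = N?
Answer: -747*√3 ≈ -1293.8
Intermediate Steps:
E(p) = 4
a(v) = -27 + 9*v (a(v) = 9*(v + 3*(-1)) = 9*(v - 3) = 9*(-3 + v) = -27 + 9*v)
o(I) = -3*√I
83*o(a(6)) = 83*(-3*√(-27 + 9*6)) = 83*(-3*√(-27 + 54)) = 83*(-9*√3) = -747*√3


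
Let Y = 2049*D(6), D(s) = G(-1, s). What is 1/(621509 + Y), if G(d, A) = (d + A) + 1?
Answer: 1/633803 ≈ 1.5778e-6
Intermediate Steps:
G(d, A) = 1 + A + d (G(d, A) = (A + d) + 1 = 1 + A + d)
D(s) = s (D(s) = 1 + s - 1 = s)
Y = 12294 (Y = 2049*6 = 12294)
1/(621509 + Y) = 1/(621509 + 12294) = 1/633803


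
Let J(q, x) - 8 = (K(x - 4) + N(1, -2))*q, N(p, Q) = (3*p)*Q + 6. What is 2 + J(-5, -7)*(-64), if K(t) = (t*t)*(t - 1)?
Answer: -465150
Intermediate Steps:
N(p, Q) = 6 + 3*Q*p (N(p, Q) = 3*Q*p + 6 = 6 + 3*Q*p)
K(t) = t**2*(-1 + t)
J(q, x) = 8 + q*(-4 + x)**2*(-5 + x) (J(q, x) = 8 + ((x - 4)**2*(-1 + (x - 4)) + (6 + 3*(-2)*1))*q = 8 + ((-4 + x)**2*(-1 + (-4 + x)) + (6 - 6))*q = 8 + ((-4 + x)**2*(-5 + x) + 0)*q = 8 + ((-4 + x)**2*(-5 + x))*q = 8 + q*(-4 + x)**2*(-5 + x))
2 + J(-5, -7)*(-64) = 2 + (8 - 5*(-4 - 7)**2*(-5 - 7))*(-64) = 2 + (8 - 5*(-11)**2*(-12))*(-64) = 2 + (8 - 5*121*(-12))*(-64) = 2 + (8 + 7260)*(-64) = 2 + 7268*(-64) = 2 - 465152 = -465150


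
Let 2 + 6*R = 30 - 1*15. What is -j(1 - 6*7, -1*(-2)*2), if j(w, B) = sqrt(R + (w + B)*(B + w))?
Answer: -sqrt(49362)/6 ≈ -37.029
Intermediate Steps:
R = 13/6 (R = -1/3 + (30 - 1*15)/6 = -1/3 + (30 - 15)/6 = -1/3 + (1/6)*15 = -1/3 + 5/2 = 13/6 ≈ 2.1667)
j(w, B) = sqrt(13/6 + (B + w)**2) (j(w, B) = sqrt(13/6 + (w + B)*(B + w)) = sqrt(13/6 + (B + w)*(B + w)) = sqrt(13/6 + (B + w)**2))
-j(1 - 6*7, -1*(-2)*2) = -sqrt(78 + 36*(-1*(-2)*2 + (1 - 6*7))**2)/6 = -sqrt(78 + 36*(2*2 + (1 - 42))**2)/6 = -sqrt(78 + 36*(4 - 41)**2)/6 = -sqrt(78 + 36*(-37)**2)/6 = -sqrt(78 + 36*1369)/6 = -sqrt(78 + 49284)/6 = -sqrt(49362)/6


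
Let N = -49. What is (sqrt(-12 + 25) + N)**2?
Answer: (49 - sqrt(13))**2 ≈ 2060.7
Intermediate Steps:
(sqrt(-12 + 25) + N)**2 = (sqrt(-12 + 25) - 49)**2 = (sqrt(13) - 49)**2 = (-49 + sqrt(13))**2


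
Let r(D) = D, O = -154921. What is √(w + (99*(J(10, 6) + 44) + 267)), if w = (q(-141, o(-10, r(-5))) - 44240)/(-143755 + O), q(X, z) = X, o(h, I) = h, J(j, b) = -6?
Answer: √89857420169965/149338 ≈ 63.476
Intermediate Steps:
w = 44381/298676 (w = (-141 - 44240)/(-143755 - 154921) = -44381/(-298676) = -44381*(-1/298676) = 44381/298676 ≈ 0.14859)
√(w + (99*(J(10, 6) + 44) + 267)) = √(44381/298676 + (99*(-6 + 44) + 267)) = √(44381/298676 + (99*38 + 267)) = √(44381/298676 + (3762 + 267)) = √(44381/298676 + 4029) = √(1203409985/298676) = √89857420169965/149338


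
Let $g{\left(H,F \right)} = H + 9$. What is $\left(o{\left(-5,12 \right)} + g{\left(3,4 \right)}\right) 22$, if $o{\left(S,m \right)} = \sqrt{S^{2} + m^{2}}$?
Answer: $550$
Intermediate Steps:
$g{\left(H,F \right)} = 9 + H$
$\left(o{\left(-5,12 \right)} + g{\left(3,4 \right)}\right) 22 = \left(\sqrt{\left(-5\right)^{2} + 12^{2}} + \left(9 + 3\right)\right) 22 = \left(\sqrt{25 + 144} + 12\right) 22 = \left(\sqrt{169} + 12\right) 22 = \left(13 + 12\right) 22 = 25 \cdot 22 = 550$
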